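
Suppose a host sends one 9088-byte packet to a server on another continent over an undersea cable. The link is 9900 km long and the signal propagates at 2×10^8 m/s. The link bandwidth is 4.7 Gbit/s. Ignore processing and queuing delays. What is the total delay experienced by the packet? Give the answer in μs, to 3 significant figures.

L = 9088 × 8 = 72704 bits.
Transmission delay = L/R = 72704 / 4700000000 = 15.4689 μs.
Propagation delay = d/s = 9900000 m / 200000000 m/s = 49500 μs.
Total = 49500 μs.

49500 μs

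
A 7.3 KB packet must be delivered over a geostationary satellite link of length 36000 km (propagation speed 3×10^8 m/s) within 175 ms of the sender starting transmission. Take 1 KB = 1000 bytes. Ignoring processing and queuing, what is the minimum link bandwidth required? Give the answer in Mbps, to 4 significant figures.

L = 58400 bits.
Propagation delay = 36000000 / 300000000 = 120 ms.
Transmission budget = 175 − 120 = 55 ms.
R ≥ L / t_tx = 58400 bits / 0.055 s = 1.062 Mbps.

1.062 Mbps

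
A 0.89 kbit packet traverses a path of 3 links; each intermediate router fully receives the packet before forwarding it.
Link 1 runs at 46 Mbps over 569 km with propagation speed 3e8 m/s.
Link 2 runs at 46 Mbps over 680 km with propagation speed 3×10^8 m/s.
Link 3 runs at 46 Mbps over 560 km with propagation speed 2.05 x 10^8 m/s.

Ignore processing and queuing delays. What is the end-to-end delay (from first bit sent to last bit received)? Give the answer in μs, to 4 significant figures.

L = 890 bits.
Transmission delay per hop = L/R = 890/46000000 = 19.3478 μs; 3 hops → 58.0435 μs.
Propagation delays (d/s per hop): 1896.67, 2266.67, 2731.71 μs; sum = 6895.04 μs.
End-to-end = 6953 μs.

6953 μs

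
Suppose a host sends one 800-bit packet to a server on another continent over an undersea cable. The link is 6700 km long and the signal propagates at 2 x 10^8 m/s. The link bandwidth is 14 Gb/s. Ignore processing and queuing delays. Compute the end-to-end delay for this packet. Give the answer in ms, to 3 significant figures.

33.5 ms

Transmission delay = L/R = 800 / 14000000000 = 5.71429e-05 ms.
Propagation delay = d/s = 6700000 m / 200000000 m/s = 33.5 ms.
Total = 33.5 ms.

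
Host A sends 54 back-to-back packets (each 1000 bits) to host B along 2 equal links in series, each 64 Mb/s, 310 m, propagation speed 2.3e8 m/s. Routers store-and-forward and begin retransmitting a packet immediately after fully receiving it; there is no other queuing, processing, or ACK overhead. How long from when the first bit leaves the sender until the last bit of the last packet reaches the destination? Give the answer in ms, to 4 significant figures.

0.8621 ms

Per-hop transmission t_tx = L/R = 1000/64000000 = 0.015625 ms.
Per-hop propagation t_prop = 310/2.3e+08 = 0.00134783 ms.
Pipeline fill: first packet needs 2·t_tx to clear all hops; remaining 53 packets each add one t_tx.
Total = (2+54-1)·t_tx + 2·t_prop = 55·0.015625 + 2·0.00134783 = 0.8621 ms.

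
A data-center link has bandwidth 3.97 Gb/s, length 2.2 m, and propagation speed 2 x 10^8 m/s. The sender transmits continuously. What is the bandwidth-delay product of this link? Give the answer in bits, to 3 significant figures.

43.7 bits

Propagation delay = 2.2 / 200000000 = 1.1e-08 s.
BDP = R × t_prop = 3970000000 × 1.1e-08 = 43.67 bits.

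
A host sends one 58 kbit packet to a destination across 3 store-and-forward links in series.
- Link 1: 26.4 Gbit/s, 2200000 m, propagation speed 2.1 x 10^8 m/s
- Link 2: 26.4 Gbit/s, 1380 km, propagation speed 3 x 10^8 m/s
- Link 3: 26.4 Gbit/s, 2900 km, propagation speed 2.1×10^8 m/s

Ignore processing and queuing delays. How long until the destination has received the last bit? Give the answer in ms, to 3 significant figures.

28.9 ms

L = 58000 bits.
Transmission delay per hop = L/R = 58000/26400000000 = 0.00219697 ms; 3 hops → 0.00659091 ms.
Propagation delays (d/s per hop): 10.4762, 4.6, 13.8095 ms; sum = 28.8857 ms.
End-to-end = 28.9 ms.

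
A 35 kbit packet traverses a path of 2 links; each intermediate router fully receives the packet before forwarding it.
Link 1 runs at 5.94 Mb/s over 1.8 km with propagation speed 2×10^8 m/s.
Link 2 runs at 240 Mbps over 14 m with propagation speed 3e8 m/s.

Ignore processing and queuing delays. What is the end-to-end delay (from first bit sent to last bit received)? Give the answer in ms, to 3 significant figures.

6.05 ms

L = 35000 bits.
Transmission delays (L/R per hop): 5.89226, 0.145833 ms; sum = 6.03809 ms.
Propagation delays (d/s per hop): 0.009, 4.66667e-05 ms; sum = 0.00904667 ms.
End-to-end = 6.05 ms.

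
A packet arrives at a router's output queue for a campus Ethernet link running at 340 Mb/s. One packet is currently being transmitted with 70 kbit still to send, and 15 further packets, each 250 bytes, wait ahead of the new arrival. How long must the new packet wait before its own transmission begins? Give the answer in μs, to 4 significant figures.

294.1 μs

Each queued packet: L/R = 2000/340000000 = 5.88235 μs.
15 queued → 88.2353 μs.
Plus remaining 70000 bits of current packet: 205.882 μs.
Queuing delay = 294.1 μs.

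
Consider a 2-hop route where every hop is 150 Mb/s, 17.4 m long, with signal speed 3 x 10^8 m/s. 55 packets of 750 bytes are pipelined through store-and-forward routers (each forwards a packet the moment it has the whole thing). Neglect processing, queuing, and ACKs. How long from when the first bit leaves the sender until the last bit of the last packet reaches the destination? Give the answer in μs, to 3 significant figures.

2240 μs

Per-hop transmission t_tx = L/R = 6000/150000000 = 40 μs.
Per-hop propagation t_prop = 17.4/300000000 = 0.058 μs.
Pipeline fill: first packet needs 2·t_tx to clear all hops; remaining 54 packets each add one t_tx.
Total = (2+55-1)·t_tx + 2·t_prop = 56·40 + 2·0.058 = 2240 μs.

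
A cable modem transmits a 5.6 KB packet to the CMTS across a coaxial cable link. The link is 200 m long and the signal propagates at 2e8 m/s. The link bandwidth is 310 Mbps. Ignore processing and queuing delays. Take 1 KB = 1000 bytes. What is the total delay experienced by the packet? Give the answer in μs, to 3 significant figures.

146 μs

L = 44800 bits.
Transmission delay = L/R = 44800 / 310000000 = 144.516 μs.
Propagation delay = d/s = 200 m / 200000000 m/s = 1 μs.
Total = 146 μs.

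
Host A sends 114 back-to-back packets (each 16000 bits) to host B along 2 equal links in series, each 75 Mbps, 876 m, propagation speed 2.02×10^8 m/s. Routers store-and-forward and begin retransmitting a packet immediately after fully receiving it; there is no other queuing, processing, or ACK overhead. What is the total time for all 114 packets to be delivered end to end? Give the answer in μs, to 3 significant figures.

Per-hop transmission t_tx = L/R = 16000/75000000 = 213.333 μs.
Per-hop propagation t_prop = 876/202000000 = 4.33663 μs.
Pipeline fill: first packet needs 2·t_tx to clear all hops; remaining 113 packets each add one t_tx.
Total = (2+114-1)·t_tx + 2·t_prop = 115·213.333 + 2·4.33663 = 24500 μs.

24500 μs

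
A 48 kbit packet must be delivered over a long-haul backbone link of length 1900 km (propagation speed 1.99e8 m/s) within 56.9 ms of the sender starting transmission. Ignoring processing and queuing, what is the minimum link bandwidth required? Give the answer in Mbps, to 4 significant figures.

1.014 Mbps

Propagation delay = 1900000 / 199000000 = 9.54774 ms.
Transmission budget = 56.9 − 9.54774 = 47.3523 ms.
R ≥ L / t_tx = 48000 bits / 0.0473523 s = 1.014 Mbps.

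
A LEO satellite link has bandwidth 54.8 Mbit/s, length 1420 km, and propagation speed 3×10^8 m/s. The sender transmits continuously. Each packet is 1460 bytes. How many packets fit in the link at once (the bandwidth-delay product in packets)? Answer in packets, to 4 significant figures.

Propagation delay = 1420000 / 300000000 = 0.00473333 s.
BDP = R × t_prop = 54800000 × 0.00473333 = 259387 bits.
In packets of 11680 bits: 22.21 packets.

22.21 packets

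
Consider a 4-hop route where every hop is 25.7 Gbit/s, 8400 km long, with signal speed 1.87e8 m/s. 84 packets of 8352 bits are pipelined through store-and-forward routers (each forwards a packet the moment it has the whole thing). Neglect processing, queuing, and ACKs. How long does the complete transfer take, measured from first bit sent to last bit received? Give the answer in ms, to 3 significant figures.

180 ms

Per-hop transmission t_tx = L/R = 8352/25700000000 = 0.000324981 ms.
Per-hop propagation t_prop = 8400000/187000000 = 44.9198 ms.
Pipeline fill: first packet needs 4·t_tx to clear all hops; remaining 83 packets each add one t_tx.
Total = (4+84-1)·t_tx + 4·t_prop = 87·0.000324981 + 4·44.9198 = 180 ms.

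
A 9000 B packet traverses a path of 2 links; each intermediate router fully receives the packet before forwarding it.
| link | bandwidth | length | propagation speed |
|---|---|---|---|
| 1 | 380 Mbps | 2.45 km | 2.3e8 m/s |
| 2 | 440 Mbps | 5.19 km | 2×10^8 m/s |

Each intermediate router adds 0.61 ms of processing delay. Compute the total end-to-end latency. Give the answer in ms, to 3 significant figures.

1.00 ms

L = 9000 × 8 = 72000 bits.
Transmission delays (L/R per hop): 0.189474, 0.163636 ms; sum = 0.35311 ms.
Propagation delays (d/s per hop): 0.0106522, 0.02595 ms; sum = 0.0366022 ms.
Processing at 1 router(s): 1 × 0.61 ms = 0.61 ms.
End-to-end = 1.00 ms.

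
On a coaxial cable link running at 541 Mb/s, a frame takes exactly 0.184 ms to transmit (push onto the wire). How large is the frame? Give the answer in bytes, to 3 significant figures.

L = R × t_tx = 541000000 b/s × 0.000184 s = 99544 bits.
In bytes: 99544 / 8 = 12400 bytes.

12400 bytes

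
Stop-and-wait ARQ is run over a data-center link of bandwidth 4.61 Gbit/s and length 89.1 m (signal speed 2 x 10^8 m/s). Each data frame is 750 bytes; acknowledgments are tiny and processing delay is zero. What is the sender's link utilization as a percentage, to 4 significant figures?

t_tx = L/R = 6000/4610000000 = 1.30152e-06 s.
t_prop = 89.1/200000000 = 4.455e-07 s; RTT = 8.91e-07 s.
Cycle = t_tx + RTT = 2.19252e-06 s.
Utilization = t_tx / cycle = 1.30152e-06/2.19252e-06 = 59.36 %.

59.36 %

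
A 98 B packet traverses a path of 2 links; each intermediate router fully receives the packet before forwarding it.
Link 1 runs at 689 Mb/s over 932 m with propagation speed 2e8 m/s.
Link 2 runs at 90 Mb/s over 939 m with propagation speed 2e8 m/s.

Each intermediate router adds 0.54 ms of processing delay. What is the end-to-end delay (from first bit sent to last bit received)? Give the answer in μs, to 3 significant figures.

L = 98 × 8 = 784 bits.
Transmission delays (L/R per hop): 1.13788, 8.71111 μs; sum = 9.84899 μs.
Propagation delays (d/s per hop): 4.66, 4.695 μs; sum = 9.355 μs.
Processing at 1 router(s): 1 × 0.54 ms = 540 μs.
End-to-end = 559 μs.

559 μs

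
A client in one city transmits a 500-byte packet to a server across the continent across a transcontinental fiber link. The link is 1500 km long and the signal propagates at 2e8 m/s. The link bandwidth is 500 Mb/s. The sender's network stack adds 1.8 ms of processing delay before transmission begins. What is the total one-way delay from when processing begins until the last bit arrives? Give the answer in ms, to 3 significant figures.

L = 500 × 8 = 4000 bits.
Transmission delay = L/R = 4000 / 500000000 = 0.008 ms.
Propagation delay = d/s = 1500000 m / 200000000 m/s = 7.5 ms.
Plus processing delay 1.8 ms = 1.8 ms.
Total = 9.31 ms.

9.31 ms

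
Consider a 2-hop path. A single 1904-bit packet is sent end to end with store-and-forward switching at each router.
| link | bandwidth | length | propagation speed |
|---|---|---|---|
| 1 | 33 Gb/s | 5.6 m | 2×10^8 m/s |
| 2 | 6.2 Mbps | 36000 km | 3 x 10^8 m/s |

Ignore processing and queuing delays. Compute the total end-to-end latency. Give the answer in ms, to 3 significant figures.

Transmission delays (L/R per hop): 5.7697e-05, 0.307097 ms; sum = 0.307154 ms.
Propagation delays (d/s per hop): 2.8e-05, 120 ms; sum = 120 ms.
End-to-end = 120 ms.

120 ms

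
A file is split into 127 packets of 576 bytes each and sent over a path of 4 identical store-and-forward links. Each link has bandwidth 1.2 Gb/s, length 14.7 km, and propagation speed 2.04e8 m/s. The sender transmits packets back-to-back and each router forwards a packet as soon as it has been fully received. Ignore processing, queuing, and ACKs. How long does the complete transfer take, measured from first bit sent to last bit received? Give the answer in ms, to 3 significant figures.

Per-hop transmission t_tx = L/R = 4608/1200000000 = 0.00384 ms.
Per-hop propagation t_prop = 14700/204000000 = 0.0720588 ms.
Pipeline fill: first packet needs 4·t_tx to clear all hops; remaining 126 packets each add one t_tx.
Total = (4+127-1)·t_tx + 4·t_prop = 130·0.00384 + 4·0.0720588 = 0.787 ms.

0.787 ms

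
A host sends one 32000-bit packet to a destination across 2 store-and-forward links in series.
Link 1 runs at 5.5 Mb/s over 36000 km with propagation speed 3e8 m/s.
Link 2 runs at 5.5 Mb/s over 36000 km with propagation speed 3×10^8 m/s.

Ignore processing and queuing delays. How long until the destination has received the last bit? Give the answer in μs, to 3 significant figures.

252000 μs

Transmission delay per hop = L/R = 32000/5500000 = 5818.18 μs; 2 hops → 11636.4 μs.
Propagation delays (d/s per hop): 120000, 120000 μs; sum = 240000 μs.
End-to-end = 252000 μs.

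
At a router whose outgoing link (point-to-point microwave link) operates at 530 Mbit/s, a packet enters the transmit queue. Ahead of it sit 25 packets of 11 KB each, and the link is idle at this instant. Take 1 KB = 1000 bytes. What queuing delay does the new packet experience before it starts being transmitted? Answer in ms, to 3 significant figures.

4.15 ms

Each queued packet: L/R = 88000/530000000 = 0.166038 ms.
25 queued → 4.15094 ms.
Queuing delay = 4.15 ms.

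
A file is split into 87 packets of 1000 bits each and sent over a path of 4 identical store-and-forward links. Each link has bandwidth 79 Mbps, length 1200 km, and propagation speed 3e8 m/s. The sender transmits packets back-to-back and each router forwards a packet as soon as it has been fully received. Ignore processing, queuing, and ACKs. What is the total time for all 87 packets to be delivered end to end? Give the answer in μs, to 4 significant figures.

Per-hop transmission t_tx = L/R = 1000/79000000 = 12.6582 μs.
Per-hop propagation t_prop = 1200000/300000000 = 4000 μs.
Pipeline fill: first packet needs 4·t_tx to clear all hops; remaining 86 packets each add one t_tx.
Total = (4+87-1)·t_tx + 4·t_prop = 90·12.6582 + 4·4000 = 17140 μs.

17140 μs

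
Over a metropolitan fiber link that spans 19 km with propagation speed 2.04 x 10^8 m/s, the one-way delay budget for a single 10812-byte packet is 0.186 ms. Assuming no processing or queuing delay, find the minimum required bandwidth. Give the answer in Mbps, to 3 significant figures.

931 Mbps

L = 86496 bits.
Propagation delay = 19000 / 204000000 = 0.0931373 ms.
Transmission budget = 0.186 − 0.0931373 = 0.0928627 ms.
R ≥ L / t_tx = 86496 bits / 9.28627e-05 s = 931 Mbps.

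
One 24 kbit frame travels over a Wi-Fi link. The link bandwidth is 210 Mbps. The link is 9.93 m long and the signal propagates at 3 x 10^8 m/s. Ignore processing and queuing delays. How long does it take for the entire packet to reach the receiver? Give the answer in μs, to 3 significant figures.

L = 24000 bits.
Transmission delay = L/R = 24000 / 210000000 = 114.286 μs.
Propagation delay = d/s = 9.93 m / 300000000 m/s = 0.0331 μs.
Total = 114 μs.

114 μs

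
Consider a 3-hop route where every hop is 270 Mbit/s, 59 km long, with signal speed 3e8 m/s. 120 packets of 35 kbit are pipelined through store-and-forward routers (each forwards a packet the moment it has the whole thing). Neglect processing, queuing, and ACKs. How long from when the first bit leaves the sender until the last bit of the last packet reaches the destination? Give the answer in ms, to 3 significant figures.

Per-hop transmission t_tx = L/R = 35000/270000000 = 0.12963 ms.
Per-hop propagation t_prop = 59000/300000000 = 0.196667 ms.
Pipeline fill: first packet needs 3·t_tx to clear all hops; remaining 119 packets each add one t_tx.
Total = (3+120-1)·t_tx + 3·t_prop = 122·0.12963 + 3·0.196667 = 16.4 ms.

16.4 ms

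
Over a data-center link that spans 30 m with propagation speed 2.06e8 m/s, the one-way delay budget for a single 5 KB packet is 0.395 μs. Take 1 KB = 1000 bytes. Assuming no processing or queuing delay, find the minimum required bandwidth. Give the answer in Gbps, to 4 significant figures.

L = 40000 bits.
Propagation delay = 30 / 206000000 = 0.145631 μs.
Transmission budget = 0.395 − 0.145631 = 0.249369 μs.
R ≥ L / t_tx = 40000 bits / 2.49369e-07 s = 160.4 Gbps.

160.4 Gbps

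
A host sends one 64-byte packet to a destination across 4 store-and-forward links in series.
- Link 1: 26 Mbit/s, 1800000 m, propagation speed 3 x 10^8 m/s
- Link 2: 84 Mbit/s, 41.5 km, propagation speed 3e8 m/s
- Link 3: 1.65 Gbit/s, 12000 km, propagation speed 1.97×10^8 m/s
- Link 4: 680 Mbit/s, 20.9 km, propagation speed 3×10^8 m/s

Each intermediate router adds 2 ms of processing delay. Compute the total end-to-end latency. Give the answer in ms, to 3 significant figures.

73.1 ms

L = 64 × 8 = 512 bits.
Transmission delays (L/R per hop): 0.0196923, 0.00609524, 0.000310303, 0.000752941 ms; sum = 0.0268508 ms.
Propagation delays (d/s per hop): 6, 0.138333, 60.9137, 0.0696667 ms; sum = 67.1217 ms.
Processing at 3 router(s): 3 × 2 ms = 6 ms.
End-to-end = 73.1 ms.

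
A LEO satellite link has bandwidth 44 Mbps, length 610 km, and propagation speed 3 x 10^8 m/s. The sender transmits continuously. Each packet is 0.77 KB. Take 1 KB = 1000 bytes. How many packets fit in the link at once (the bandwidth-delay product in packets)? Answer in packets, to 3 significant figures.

Propagation delay = 610000 / 300000000 = 0.00203333 s.
BDP = R × t_prop = 44000000 × 0.00203333 = 89466.7 bits.
In packets of 6160 bits: 14.5 packets.

14.5 packets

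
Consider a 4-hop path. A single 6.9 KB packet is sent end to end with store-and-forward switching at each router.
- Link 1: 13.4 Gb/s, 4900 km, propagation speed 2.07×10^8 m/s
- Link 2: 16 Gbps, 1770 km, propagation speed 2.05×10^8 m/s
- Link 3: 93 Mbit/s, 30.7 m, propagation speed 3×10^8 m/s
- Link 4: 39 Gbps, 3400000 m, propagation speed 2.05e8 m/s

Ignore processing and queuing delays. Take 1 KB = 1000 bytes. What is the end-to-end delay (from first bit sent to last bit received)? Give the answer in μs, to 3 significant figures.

49500 μs

L = 55200 bits.
Transmission delays (L/R per hop): 4.1194, 3.45, 593.548, 1.41538 μs; sum = 602.533 μs.
Propagation delays (d/s per hop): 23671.5, 8634.15, 0.102333, 16585.4 μs; sum = 48891.1 μs.
End-to-end = 49500 μs.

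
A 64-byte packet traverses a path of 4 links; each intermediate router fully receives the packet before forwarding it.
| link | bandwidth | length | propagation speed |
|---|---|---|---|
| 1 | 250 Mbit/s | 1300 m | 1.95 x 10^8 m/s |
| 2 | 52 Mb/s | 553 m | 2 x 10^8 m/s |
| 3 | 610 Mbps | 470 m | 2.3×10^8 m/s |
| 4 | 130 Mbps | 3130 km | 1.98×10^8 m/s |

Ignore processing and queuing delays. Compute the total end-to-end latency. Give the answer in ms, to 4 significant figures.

L = 64 × 8 = 512 bits.
Transmission delays (L/R per hop): 0.002048, 0.00984615, 0.000839344, 0.00393846 ms; sum = 0.016672 ms.
Propagation delays (d/s per hop): 0.00666667, 0.002765, 0.00204348, 15.8081 ms; sum = 15.8196 ms.
End-to-end = 15.84 ms.

15.84 ms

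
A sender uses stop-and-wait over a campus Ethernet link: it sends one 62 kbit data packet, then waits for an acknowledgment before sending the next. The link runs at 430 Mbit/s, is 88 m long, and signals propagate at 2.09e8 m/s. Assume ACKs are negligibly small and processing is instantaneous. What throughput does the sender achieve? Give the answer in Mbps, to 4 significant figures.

t_tx = L/R = 62000/430000000 = 0.000144186 s.
t_prop = 88/209000000 = 4.21053e-07 s; RTT = 8.42105e-07 s.
Cycle = t_tx + RTT = 0.000145028 s.
Throughput = L / cycle = 62000 / 0.000145028 = 427.5 Mbps.

427.5 Mbps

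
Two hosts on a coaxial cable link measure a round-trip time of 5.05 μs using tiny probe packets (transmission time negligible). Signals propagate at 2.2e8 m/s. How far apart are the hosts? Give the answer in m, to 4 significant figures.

555.5 m

One-way propagation = RTT/2 = 2.525 μs.
d = s × t = 2.2e+08 × 2.525e-06 = 555.5 m.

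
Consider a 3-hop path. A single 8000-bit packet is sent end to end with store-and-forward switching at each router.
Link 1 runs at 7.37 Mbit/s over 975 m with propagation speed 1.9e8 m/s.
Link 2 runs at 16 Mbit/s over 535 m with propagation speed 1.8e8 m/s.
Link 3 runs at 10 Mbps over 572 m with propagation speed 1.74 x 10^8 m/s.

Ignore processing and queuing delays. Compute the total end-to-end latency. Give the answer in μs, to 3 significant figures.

Transmission delays (L/R per hop): 1085.48, 500, 800 μs; sum = 2385.48 μs.
Propagation delays (d/s per hop): 5.13158, 2.97222, 3.28736 μs; sum = 11.3912 μs.
End-to-end = 2400 μs.

2400 μs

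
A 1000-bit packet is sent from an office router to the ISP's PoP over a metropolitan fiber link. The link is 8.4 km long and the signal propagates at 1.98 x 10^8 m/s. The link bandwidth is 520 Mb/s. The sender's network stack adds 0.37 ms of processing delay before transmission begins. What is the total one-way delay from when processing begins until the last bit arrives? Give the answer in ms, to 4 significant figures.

Transmission delay = L/R = 1000 / 520000000 = 0.00192308 ms.
Propagation delay = d/s = 8400 m / 198000000 m/s = 0.0424242 ms.
Plus processing delay 0.37 ms = 0.37 ms.
Total = 0.4143 ms.

0.4143 ms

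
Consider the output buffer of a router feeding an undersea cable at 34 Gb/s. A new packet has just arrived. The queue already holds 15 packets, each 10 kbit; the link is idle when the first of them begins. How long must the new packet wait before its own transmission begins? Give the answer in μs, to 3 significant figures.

4.41 μs

Each queued packet: L/R = 10000/34000000000 = 0.294118 μs.
15 queued → 4.41176 μs.
Queuing delay = 4.41 μs.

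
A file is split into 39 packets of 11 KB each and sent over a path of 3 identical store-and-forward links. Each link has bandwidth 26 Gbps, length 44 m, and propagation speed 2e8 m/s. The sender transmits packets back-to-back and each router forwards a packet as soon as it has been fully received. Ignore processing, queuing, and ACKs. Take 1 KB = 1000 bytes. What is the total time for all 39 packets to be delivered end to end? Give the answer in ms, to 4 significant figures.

0.1394 ms

Per-hop transmission t_tx = L/R = 88000/26000000000 = 0.00338462 ms.
Per-hop propagation t_prop = 44/200000000 = 0.00022 ms.
Pipeline fill: first packet needs 3·t_tx to clear all hops; remaining 38 packets each add one t_tx.
Total = (3+39-1)·t_tx + 3·t_prop = 41·0.00338462 + 3·0.00022 = 0.1394 ms.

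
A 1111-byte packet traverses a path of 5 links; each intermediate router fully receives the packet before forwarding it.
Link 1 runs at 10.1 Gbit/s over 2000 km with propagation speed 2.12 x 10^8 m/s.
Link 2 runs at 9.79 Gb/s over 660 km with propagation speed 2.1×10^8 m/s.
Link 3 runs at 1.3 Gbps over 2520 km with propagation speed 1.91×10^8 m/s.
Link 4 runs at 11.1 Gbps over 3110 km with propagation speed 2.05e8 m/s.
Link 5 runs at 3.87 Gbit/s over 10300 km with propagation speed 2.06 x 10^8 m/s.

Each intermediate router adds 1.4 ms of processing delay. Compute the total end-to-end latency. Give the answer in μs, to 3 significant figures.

L = 1111 × 8 = 8888 bits.
Transmission delays (L/R per hop): 0.88, 0.907865, 6.83692, 0.800721, 2.29664 μs; sum = 11.7221 μs.
Propagation delays (d/s per hop): 9433.96, 3142.86, 13193.7, 15170.7, 50000 μs; sum = 90941.3 μs.
Processing at 4 router(s): 4 × 1.4 ms = 5600 μs.
End-to-end = 96600 μs.

96600 μs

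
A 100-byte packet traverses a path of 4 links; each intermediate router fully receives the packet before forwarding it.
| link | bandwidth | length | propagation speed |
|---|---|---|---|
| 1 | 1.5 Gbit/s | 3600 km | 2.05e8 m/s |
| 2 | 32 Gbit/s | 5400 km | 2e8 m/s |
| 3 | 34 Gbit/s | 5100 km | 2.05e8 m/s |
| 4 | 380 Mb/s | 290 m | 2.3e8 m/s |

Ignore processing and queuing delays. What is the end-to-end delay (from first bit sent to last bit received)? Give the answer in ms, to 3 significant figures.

L = 100 × 8 = 800 bits.
Transmission delays (L/R per hop): 0.000533333, 2.5e-05, 2.35294e-05, 0.00210526 ms; sum = 0.00268713 ms.
Propagation delays (d/s per hop): 17.561, 27, 24.878, 0.00126087 ms; sum = 69.4403 ms.
End-to-end = 69.4 ms.

69.4 ms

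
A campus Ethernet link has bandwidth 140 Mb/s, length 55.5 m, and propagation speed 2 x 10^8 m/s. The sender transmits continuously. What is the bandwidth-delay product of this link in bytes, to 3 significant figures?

Propagation delay = 55.5 / 200000000 = 2.775e-07 s.
BDP = R × t_prop = 140000000 × 2.775e-07 = 38.85 bits.
In bytes: 38.85/8 = 4.86 bytes.

4.86 bytes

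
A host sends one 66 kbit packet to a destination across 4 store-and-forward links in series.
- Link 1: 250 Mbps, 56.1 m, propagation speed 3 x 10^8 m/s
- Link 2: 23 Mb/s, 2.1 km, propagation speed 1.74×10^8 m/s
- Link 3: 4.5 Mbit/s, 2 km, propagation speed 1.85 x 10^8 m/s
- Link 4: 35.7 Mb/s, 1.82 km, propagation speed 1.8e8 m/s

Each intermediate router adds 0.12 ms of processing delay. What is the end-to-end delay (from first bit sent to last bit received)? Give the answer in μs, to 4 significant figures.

L = 66000 bits.
Transmission delays (L/R per hop): 264, 2869.57, 14666.7, 1848.74 μs; sum = 19649 μs.
Propagation delays (d/s per hop): 0.187, 12.069, 10.8108, 10.1111 μs; sum = 33.1779 μs.
Processing at 3 router(s): 3 × 0.12 ms = 360 μs.
End-to-end = 20040 μs.

20040 μs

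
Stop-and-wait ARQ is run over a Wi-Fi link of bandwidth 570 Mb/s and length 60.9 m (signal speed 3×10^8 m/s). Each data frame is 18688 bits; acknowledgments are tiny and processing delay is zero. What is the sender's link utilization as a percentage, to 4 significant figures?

t_tx = L/R = 18688/570000000 = 3.2786e-05 s.
t_prop = 60.9/300000000 = 2.03e-07 s; RTT = 4.06e-07 s.
Cycle = t_tx + RTT = 3.3192e-05 s.
Utilization = t_tx / cycle = 3.2786e-05/3.3192e-05 = 98.78 %.

98.78 %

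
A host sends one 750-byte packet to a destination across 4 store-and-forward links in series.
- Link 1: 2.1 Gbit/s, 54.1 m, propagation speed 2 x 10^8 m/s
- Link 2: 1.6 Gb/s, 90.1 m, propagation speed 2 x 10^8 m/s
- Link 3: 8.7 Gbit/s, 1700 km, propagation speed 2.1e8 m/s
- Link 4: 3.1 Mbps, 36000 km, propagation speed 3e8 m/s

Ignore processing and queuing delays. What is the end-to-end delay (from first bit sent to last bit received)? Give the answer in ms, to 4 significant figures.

L = 750 × 8 = 6000 bits.
Transmission delays (L/R per hop): 0.00285714, 0.00375, 0.000689655, 1.93548 ms; sum = 1.94278 ms.
Propagation delays (d/s per hop): 0.0002705, 0.0004505, 8.09524, 120 ms; sum = 128.096 ms.
End-to-end = 130.0 ms.

130.0 ms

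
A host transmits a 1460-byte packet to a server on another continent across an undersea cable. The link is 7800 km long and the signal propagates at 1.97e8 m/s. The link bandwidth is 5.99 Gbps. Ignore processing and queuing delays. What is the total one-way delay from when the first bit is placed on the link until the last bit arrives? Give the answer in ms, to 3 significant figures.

39.6 ms

L = 1460 × 8 = 11680 bits.
Transmission delay = L/R = 11680 / 5990000000 = 0.00194992 ms.
Propagation delay = d/s = 7800000 m / 197000000 m/s = 39.5939 ms.
Total = 39.6 ms.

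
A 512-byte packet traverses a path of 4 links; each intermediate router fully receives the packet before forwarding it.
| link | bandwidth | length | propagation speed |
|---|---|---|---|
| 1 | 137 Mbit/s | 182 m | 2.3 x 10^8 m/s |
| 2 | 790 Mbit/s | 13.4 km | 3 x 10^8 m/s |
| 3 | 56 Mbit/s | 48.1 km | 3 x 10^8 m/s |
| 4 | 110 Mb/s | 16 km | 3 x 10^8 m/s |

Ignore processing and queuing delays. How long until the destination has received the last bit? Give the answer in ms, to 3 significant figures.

L = 512 × 8 = 4096 bits.
Transmission delays (L/R per hop): 0.0298978, 0.00518481, 0.0731429, 0.0372364 ms; sum = 0.145462 ms.
Propagation delays (d/s per hop): 0.000791304, 0.0446667, 0.160333, 0.0533333 ms; sum = 0.259125 ms.
End-to-end = 0.405 ms.

0.405 ms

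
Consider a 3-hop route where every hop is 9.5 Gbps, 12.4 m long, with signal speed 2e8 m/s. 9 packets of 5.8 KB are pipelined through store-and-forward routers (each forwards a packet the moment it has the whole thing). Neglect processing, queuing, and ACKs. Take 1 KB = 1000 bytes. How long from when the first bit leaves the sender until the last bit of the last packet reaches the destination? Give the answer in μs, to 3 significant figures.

53.9 μs

Per-hop transmission t_tx = L/R = 46400/9500000000 = 4.88421 μs.
Per-hop propagation t_prop = 12.4/200000000 = 0.062 μs.
Pipeline fill: first packet needs 3·t_tx to clear all hops; remaining 8 packets each add one t_tx.
Total = (3+9-1)·t_tx + 3·t_prop = 11·4.88421 + 3·0.062 = 53.9 μs.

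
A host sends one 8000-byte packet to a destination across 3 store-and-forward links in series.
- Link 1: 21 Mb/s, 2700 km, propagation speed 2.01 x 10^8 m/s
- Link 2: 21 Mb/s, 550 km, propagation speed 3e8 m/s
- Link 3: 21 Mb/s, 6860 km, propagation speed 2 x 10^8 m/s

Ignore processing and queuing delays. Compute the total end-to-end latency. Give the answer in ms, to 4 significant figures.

L = 8000 × 8 = 64000 bits.
Transmission delay per hop = L/R = 64000/21000000 = 3.04762 ms; 3 hops → 9.14286 ms.
Propagation delays (d/s per hop): 13.4328, 1.83333, 34.3 ms; sum = 49.5662 ms.
End-to-end = 58.71 ms.

58.71 ms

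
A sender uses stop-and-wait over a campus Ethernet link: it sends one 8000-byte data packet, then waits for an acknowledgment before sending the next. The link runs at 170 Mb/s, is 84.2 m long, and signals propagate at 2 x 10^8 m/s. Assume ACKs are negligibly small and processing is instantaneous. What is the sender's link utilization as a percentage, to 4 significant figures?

99.78 %

t_tx = L/R = 64000/170000000 = 0.000376471 s.
t_prop = 84.2/200000000 = 4.21e-07 s; RTT = 8.42e-07 s.
Cycle = t_tx + RTT = 0.000377313 s.
Utilization = t_tx / cycle = 0.000376471/0.000377313 = 99.78 %.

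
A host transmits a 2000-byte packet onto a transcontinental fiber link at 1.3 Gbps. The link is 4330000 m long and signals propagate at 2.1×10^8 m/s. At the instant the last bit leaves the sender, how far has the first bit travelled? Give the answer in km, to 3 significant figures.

t_tx = L/R = 16000/1300000000 = 1.23077e-05 s.
Distance = s × t_tx = 210000000 × 1.23077e-05 = 2.58 km.

2.58 km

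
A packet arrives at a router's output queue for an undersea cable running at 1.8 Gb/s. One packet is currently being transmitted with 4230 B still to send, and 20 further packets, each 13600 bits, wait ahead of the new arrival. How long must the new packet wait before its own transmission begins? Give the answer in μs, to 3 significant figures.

170 μs

Each queued packet: L/R = 13600/1800000000 = 7.55556 μs.
20 queued → 151.111 μs.
Plus remaining 33840 bits of current packet: 18.8 μs.
Queuing delay = 170 μs.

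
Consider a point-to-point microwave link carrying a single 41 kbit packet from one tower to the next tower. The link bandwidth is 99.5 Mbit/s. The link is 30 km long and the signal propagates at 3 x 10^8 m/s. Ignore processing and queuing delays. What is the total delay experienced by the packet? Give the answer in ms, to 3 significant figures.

L = 41000 bits.
Transmission delay = L/R = 41000 / 99500000 = 0.41206 ms.
Propagation delay = d/s = 30000 m / 300000000 m/s = 0.1 ms.
Total = 0.512 ms.

0.512 ms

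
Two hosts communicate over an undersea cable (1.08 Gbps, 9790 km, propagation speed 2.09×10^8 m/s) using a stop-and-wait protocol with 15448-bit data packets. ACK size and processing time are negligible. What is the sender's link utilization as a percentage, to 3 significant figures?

t_tx = L/R = 15448/1080000000 = 1.43037e-05 s.
t_prop = 9790000/209000000 = 0.0468421 s; RTT = 0.0936842 s.
Cycle = t_tx + RTT = 0.0936985 s.
Utilization = t_tx / cycle = 1.43037e-05/0.0936985 = 0.0153 %.

0.0153 %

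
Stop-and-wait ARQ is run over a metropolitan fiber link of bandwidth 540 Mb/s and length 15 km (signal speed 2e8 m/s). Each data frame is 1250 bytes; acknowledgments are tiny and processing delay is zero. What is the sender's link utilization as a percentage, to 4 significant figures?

10.99 %

t_tx = L/R = 10000/540000000 = 1.85185e-05 s.
t_prop = 15000/200000000 = 7.5e-05 s; RTT = 0.00015 s.
Cycle = t_tx + RTT = 0.000168519 s.
Utilization = t_tx / cycle = 1.85185e-05/0.000168519 = 10.99 %.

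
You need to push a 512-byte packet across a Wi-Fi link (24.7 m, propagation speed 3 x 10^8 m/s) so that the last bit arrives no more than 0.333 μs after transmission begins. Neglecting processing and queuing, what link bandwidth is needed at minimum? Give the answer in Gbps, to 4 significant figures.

L = 4096 bits.
Propagation delay = 24.7 / 300000000 = 0.0823333 μs.
Transmission budget = 0.333 − 0.0823333 = 0.250667 μs.
R ≥ L / t_tx = 4096 bits / 2.50667e-07 s = 16.34 Gbps.

16.34 Gbps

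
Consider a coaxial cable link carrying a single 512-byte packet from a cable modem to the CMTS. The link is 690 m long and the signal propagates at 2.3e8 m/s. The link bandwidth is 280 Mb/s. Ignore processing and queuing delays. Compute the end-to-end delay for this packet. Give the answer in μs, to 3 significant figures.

L = 512 × 8 = 4096 bits.
Transmission delay = L/R = 4096 / 280000000 = 14.6286 μs.
Propagation delay = d/s = 690 m / 2.3e+08 m/s = 3 μs.
Total = 17.6 μs.

17.6 μs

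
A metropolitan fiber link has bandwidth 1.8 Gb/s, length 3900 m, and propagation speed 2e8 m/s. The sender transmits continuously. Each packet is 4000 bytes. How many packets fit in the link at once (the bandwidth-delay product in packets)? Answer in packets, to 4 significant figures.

1.097 packets

Propagation delay = 3900 / 200000000 = 1.95e-05 s.
BDP = R × t_prop = 1800000000 × 1.95e-05 = 35100 bits.
In packets of 32000 bits: 1.097 packets.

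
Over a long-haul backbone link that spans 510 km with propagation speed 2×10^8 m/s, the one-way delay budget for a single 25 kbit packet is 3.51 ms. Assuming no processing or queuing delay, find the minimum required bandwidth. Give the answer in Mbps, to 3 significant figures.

Propagation delay = 510000 / 200000000 = 2.55 ms.
Transmission budget = 3.51 − 2.55 = 0.96 ms.
R ≥ L / t_tx = 25000 bits / 0.00096 s = 26.0 Mbps.

26.0 Mbps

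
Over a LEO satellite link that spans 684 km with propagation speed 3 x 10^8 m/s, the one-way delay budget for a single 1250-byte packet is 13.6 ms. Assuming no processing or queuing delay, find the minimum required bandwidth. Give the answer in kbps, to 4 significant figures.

L = 10000 bits.
Propagation delay = 684000 / 300000000 = 2.28 ms.
Transmission budget = 13.6 − 2.28 = 11.32 ms.
R ≥ L / t_tx = 10000 bits / 0.01132 s = 883.4 kbps.

883.4 kbps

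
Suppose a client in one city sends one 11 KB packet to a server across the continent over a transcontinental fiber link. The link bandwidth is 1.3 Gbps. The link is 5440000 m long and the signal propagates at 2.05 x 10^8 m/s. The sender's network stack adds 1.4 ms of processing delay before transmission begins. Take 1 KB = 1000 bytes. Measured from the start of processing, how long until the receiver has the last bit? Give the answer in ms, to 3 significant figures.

28.0 ms

L = 88000 bits.
Transmission delay = L/R = 88000 / 1300000000 = 0.0676923 ms.
Propagation delay = d/s = 5440000 m / 2.05e+08 m/s = 26.5366 ms.
Plus processing delay 1.4 ms = 1.4 ms.
Total = 28.0 ms.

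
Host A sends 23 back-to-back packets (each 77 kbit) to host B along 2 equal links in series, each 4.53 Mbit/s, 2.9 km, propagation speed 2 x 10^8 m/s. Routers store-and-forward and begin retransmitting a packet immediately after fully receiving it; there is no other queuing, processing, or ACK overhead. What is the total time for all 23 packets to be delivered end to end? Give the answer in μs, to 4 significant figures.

Per-hop transmission t_tx = L/R = 77000/4530000 = 16997.8 μs.
Per-hop propagation t_prop = 2900/200000000 = 14.5 μs.
Pipeline fill: first packet needs 2·t_tx to clear all hops; remaining 22 packets each add one t_tx.
Total = (2+23-1)·t_tx + 2·t_prop = 24·16997.8 + 2·14.5 = 408000 μs.

408000 μs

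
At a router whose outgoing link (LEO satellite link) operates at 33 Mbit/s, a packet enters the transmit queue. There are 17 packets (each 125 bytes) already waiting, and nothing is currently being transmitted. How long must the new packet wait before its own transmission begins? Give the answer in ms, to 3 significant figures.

0.515 ms

Each queued packet: L/R = 1000/33000000 = 0.030303 ms.
17 queued → 0.515152 ms.
Queuing delay = 0.515 ms.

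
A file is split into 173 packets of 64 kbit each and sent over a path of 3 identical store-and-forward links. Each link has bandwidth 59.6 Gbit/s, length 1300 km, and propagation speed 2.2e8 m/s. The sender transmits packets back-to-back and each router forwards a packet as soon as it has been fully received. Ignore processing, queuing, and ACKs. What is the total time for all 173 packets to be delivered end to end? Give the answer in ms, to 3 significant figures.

17.9 ms

Per-hop transmission t_tx = L/R = 64000/59600000000 = 0.00107383 ms.
Per-hop propagation t_prop = 1300000/2.2e+08 = 5.90909 ms.
Pipeline fill: first packet needs 3·t_tx to clear all hops; remaining 172 packets each add one t_tx.
Total = (3+173-1)·t_tx + 3·t_prop = 175·0.00107383 + 3·5.90909 = 17.9 ms.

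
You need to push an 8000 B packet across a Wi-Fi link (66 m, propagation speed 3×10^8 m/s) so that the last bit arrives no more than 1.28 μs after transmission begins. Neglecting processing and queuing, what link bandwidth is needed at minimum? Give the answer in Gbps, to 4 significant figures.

L = 64000 bits.
Propagation delay = 66 / 300000000 = 0.22 μs.
Transmission budget = 1.28 − 0.22 = 1.06 μs.
R ≥ L / t_tx = 64000 bits / 1.06e-06 s = 60.38 Gbps.

60.38 Gbps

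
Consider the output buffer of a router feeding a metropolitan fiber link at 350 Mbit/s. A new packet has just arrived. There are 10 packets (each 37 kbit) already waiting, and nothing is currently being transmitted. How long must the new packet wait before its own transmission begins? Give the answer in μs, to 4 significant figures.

Each queued packet: L/R = 37000/350000000 = 105.714 μs.
10 queued → 1057.14 μs.
Queuing delay = 1057 μs.

1057 μs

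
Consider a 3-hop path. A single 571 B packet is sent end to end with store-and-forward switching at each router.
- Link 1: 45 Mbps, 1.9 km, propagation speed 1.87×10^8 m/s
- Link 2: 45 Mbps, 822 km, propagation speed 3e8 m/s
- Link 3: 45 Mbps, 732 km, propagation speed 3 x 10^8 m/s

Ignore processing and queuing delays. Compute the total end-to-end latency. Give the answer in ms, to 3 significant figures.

L = 571 × 8 = 4568 bits.
Transmission delay per hop = L/R = 4568/45000000 = 0.101511 ms; 3 hops → 0.304533 ms.
Propagation delays (d/s per hop): 0.0101604, 2.74, 2.44 ms; sum = 5.19016 ms.
End-to-end = 5.49 ms.

5.49 ms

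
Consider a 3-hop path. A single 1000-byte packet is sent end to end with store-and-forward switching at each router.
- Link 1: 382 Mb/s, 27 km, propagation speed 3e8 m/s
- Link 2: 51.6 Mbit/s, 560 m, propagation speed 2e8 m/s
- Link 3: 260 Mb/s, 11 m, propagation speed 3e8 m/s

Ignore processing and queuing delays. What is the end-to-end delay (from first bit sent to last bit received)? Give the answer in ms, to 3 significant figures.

L = 1000 × 8 = 8000 bits.
Transmission delays (L/R per hop): 0.0209424, 0.155039, 0.0307692 ms; sum = 0.20675 ms.
Propagation delays (d/s per hop): 0.09, 0.0028, 3.66667e-05 ms; sum = 0.0928367 ms.
End-to-end = 0.300 ms.

0.300 ms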